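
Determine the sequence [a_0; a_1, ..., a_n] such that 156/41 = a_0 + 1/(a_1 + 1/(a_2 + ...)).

[3; 1, 4, 8]

Run the Euclidean algorithm on 156 and 41; the successive quotients are the partial quotients a_0, a_1, ... (each step inverts the fractional part left over by the previous one):
  156 = 3*41 + 33, so a_0 = 3.
  41 = 1*33 + 8, so a_1 = 1.
  33 = 4*8 + 1, so a_2 = 4.
  8 = 8*1 + 0, so a_3 = 8.
The remainder reaches 0 after 4 divisions, so the expansion has 4 partial quotients, read off in order.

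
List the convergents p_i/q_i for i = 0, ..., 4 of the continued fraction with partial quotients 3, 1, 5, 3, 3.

Using the convergent recurrence p_i = a_i*p_{i-1} + p_{i-2}, q_i = a_i*q_{i-1} + q_{i-2} with p_{-2}=0, p_{-1}=1, q_{-2}=1, q_{-1}=0:
  i=0: a_0=3, p_0 = 3*1 + 0 = 3, q_0 = 3*0 + 1 = 1.
  i=1: a_1=1, p_1 = 1*3 + 1 = 4, q_1 = 1*1 + 0 = 1.
  i=2: a_2=5, p_2 = 5*4 + 3 = 23, q_2 = 5*1 + 1 = 6.
  i=3: a_3=3, p_3 = 3*23 + 4 = 73, q_3 = 3*6 + 1 = 19.
  i=4: a_4=3, p_4 = 3*73 + 23 = 242, q_4 = 3*19 + 6 = 63.

3/1, 4/1, 23/6, 73/19, 242/63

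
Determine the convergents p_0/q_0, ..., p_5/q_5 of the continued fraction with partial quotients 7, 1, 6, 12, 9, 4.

7/1, 8/1, 55/7, 668/85, 6067/772, 24936/3173

Using the convergent recurrence p_i = a_i*p_{i-1} + p_{i-2}, q_i = a_i*q_{i-1} + q_{i-2} with p_{-2}=0, p_{-1}=1, q_{-2}=1, q_{-1}=0:
  i=0: a_0=7, p_0 = 7*1 + 0 = 7, q_0 = 7*0 + 1 = 1.
  i=1: a_1=1, p_1 = 1*7 + 1 = 8, q_1 = 1*1 + 0 = 1.
  i=2: a_2=6, p_2 = 6*8 + 7 = 55, q_2 = 6*1 + 1 = 7.
  i=3: a_3=12, p_3 = 12*55 + 8 = 668, q_3 = 12*7 + 1 = 85.
  i=4: a_4=9, p_4 = 9*668 + 55 = 6067, q_4 = 9*85 + 7 = 772.
  i=5: a_5=4, p_5 = 4*6067 + 668 = 24936, q_5 = 4*772 + 85 = 3173.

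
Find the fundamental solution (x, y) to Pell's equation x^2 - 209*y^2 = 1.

First expand sqrt(209) as a continued fraction. With x_i = (sqrt(209) + m_i)/d_i and (m_0, d_0) = (0, 1): a_0 = floor(sqrt(209)) = 14, since 14^2 = 196 <= 209 < 225 = 15^2.
Iterate m_{i+1} = d_i*a_i - m_i, d_{i+1} = (209 - m_{i+1}^2)/d_i, a_{i+1} = floor((a_0 + m_{i+1})/d_{i+1}):
  m_1 = 1*14 - 0 = 14, d_1 = (209 - 14^2)/1 = 13/1 = 13, a_1 = floor((14 + 14)/13) = 2.
  m_2 = 13*2 - 14 = 12, d_2 = (209 - 12^2)/13 = 65/13 = 5, a_2 = floor((14 + 12)/5) = 5.
  m_3 = 5*5 - 12 = 13, d_3 = (209 - 13^2)/5 = 40/5 = 8, a_3 = floor((14 + 13)/8) = 3.
  m_4 = 8*3 - 13 = 11, d_4 = (209 - 11^2)/8 = 88/8 = 11, a_4 = floor((14 + 11)/11) = 2.
  m_5 = 11*2 - 11 = 11, d_5 = (209 - 11^2)/11 = 88/11 = 8, a_5 = floor((14 + 11)/8) = 3.
  m_6 = 8*3 - 11 = 13, d_6 = (209 - 13^2)/8 = 40/8 = 5, a_6 = floor((14 + 13)/5) = 5.
  m_7 = 5*5 - 13 = 12, d_7 = (209 - 12^2)/5 = 65/5 = 13, a_7 = floor((14 + 12)/13) = 2.
  m_8 = 13*2 - 12 = 14, d_8 = (209 - 14^2)/13 = 13/13 = 1, a_8 = floor((14 + 14)/1) = 28.
  m_9 = 1*28 - 14 = 14, d_9 = (209 - 14^2)/1 = 13/1 = 13: (m_9, d_9) = (m_1, d_1) = (14, 13), so from here the quotients repeat a_1, ..., a_8; the period length is 8.
So sqrt(209) = [14; (2, 5, 3, 2, 3, 5, 2, 28)] with period length k = 8.
k is even, so the fundamental solution of x^2 - 209y^2 = 1 is (p_{k-1}, q_{k-1}) = (p_7, q_7); compute convergents through index 7.
Convergents (p_i = a_i*p_{i-1} + p_{i-2}, q_i = a_i*q_{i-1} + q_{i-2} with p_{-2}=0, p_{-1}=1, q_{-2}=1, q_{-1}=0):
  i=0: a_0=14, p_0 = 14*1 + 0 = 14, q_0 = 14*0 + 1 = 1.
  i=1: a_1=2, p_1 = 2*14 + 1 = 29, q_1 = 2*1 + 0 = 2.
  i=2: a_2=5, p_2 = 5*29 + 14 = 159, q_2 = 5*2 + 1 = 11.
  i=3: a_3=3, p_3 = 3*159 + 29 = 506, q_3 = 3*11 + 2 = 35.
  i=4: a_4=2, p_4 = 2*506 + 159 = 1171, q_4 = 2*35 + 11 = 81.
  i=5: a_5=3, p_5 = 3*1171 + 506 = 4019, q_5 = 3*81 + 35 = 278.
  i=6: a_6=5, p_6 = 5*4019 + 1171 = 21266, q_6 = 5*278 + 81 = 1471.
  i=7: a_7=2, p_7 = 2*21266 + 4019 = 46551, q_7 = 2*1471 + 278 = 3220.
Check: 46551^2 - 209*3220^2 = 2166995601 - 2166995600 = 1, so (x, y) = (46551, 3220) solves the equation, and by the theorem it is the least positive solution.

(x, y) = (46551, 3220)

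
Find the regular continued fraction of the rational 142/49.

[2; 1, 8, 1, 4]

Run the Euclidean algorithm on 142 and 49; the successive quotients are the partial quotients a_0, a_1, ... (each step inverts the fractional part left over by the previous one):
  142 = 2*49 + 44, so a_0 = 2.
  49 = 1*44 + 5, so a_1 = 1.
  44 = 8*5 + 4, so a_2 = 8.
  5 = 1*4 + 1, so a_3 = 1.
  4 = 4*1 + 0, so a_4 = 4.
The remainder reaches 0 after 5 divisions, so the expansion has 5 partial quotients, read off in order.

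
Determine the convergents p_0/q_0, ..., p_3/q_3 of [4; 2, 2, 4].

4/1, 9/2, 22/5, 97/22

Using the convergent recurrence p_i = a_i*p_{i-1} + p_{i-2}, q_i = a_i*q_{i-1} + q_{i-2} with p_{-2}=0, p_{-1}=1, q_{-2}=1, q_{-1}=0:
  i=0: a_0=4, p_0 = 4*1 + 0 = 4, q_0 = 4*0 + 1 = 1.
  i=1: a_1=2, p_1 = 2*4 + 1 = 9, q_1 = 2*1 + 0 = 2.
  i=2: a_2=2, p_2 = 2*9 + 4 = 22, q_2 = 2*2 + 1 = 5.
  i=3: a_3=4, p_3 = 4*22 + 9 = 97, q_3 = 4*5 + 2 = 22.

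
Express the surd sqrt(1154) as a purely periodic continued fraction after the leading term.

Write x_i = (sqrt(1154) + m_i)/d_i with (m_0, d_0) = (0, 1). a_0 = floor(sqrt(1154)) = 33, since 33^2 = 1089 <= 1154 < 1156 = 34^2.
Iterate m_{i+1} = d_i*a_i - m_i, d_{i+1} = (1154 - m_{i+1}^2)/d_i, a_{i+1} = floor((a_0 + m_{i+1})/d_{i+1}):
  m_1 = 1*33 - 0 = 33, d_1 = (1154 - 33^2)/1 = 65/1 = 65, a_1 = floor((33 + 33)/65) = 1.
  m_2 = 65*1 - 33 = 32, d_2 = (1154 - 32^2)/65 = 130/65 = 2, a_2 = floor((33 + 32)/2) = 32.
  m_3 = 2*32 - 32 = 32, d_3 = (1154 - 32^2)/2 = 130/2 = 65, a_3 = floor((33 + 32)/65) = 1.
  m_4 = 65*1 - 32 = 33, d_4 = (1154 - 33^2)/65 = 65/65 = 1, a_4 = floor((33 + 33)/1) = 66.
  m_5 = 1*66 - 33 = 33, d_5 = (1154 - 33^2)/1 = 65/1 = 65: (m_5, d_5) = (m_1, d_1) = (33, 65), so from here the quotients repeat a_1, ..., a_4; the period length is 4.
Hence the expansion of sqrt(1154) is a_0 = 33 followed by the repeating block 1, 32, 1, 66 (period 4).

[33; (1, 32, 1, 66)]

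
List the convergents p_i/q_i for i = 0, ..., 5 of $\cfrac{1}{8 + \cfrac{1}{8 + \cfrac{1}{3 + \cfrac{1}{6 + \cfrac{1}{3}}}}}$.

Using the convergent recurrence p_i = a_i*p_{i-1} + p_{i-2}, q_i = a_i*q_{i-1} + q_{i-2} with p_{-2}=0, p_{-1}=1, q_{-2}=1, q_{-1}=0:
  i=0: a_0=0, p_0 = 0*1 + 0 = 0, q_0 = 0*0 + 1 = 1.
  i=1: a_1=8, p_1 = 8*0 + 1 = 1, q_1 = 8*1 + 0 = 8.
  i=2: a_2=8, p_2 = 8*1 + 0 = 8, q_2 = 8*8 + 1 = 65.
  i=3: a_3=3, p_3 = 3*8 + 1 = 25, q_3 = 3*65 + 8 = 203.
  i=4: a_4=6, p_4 = 6*25 + 8 = 158, q_4 = 6*203 + 65 = 1283.
  i=5: a_5=3, p_5 = 3*158 + 25 = 499, q_5 = 3*1283 + 203 = 4052.

0/1, 1/8, 8/65, 25/203, 158/1283, 499/4052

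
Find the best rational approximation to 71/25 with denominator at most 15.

37/13

Expand x = 71/25 as a continued fraction with the Euclidean algorithm:
  71 = 2*25 + 21, so a_0 = 2.
  25 = 1*21 + 4, so a_1 = 1.
  21 = 5*4 + 1, so a_2 = 5.
  4 = 4*1 + 0, so a_3 = 4.
so x = [2; 1, 5, 4].
Convergents (p_i = a_i*p_{i-1} + p_{i-2}, q_i = a_i*q_{i-1} + q_{i-2} with p_{-2}=0, p_{-1}=1, q_{-2}=1, q_{-1}=0), until the denominator exceeds 15:
  i=0: a_0=2, p_0 = 2*1 + 0 = 2, q_0 = 2*0 + 1 = 1.
  i=1: a_1=1, p_1 = 1*2 + 1 = 3, q_1 = 1*1 + 0 = 1.
  i=2: a_2=5, p_2 = 5*3 + 2 = 17, q_2 = 5*1 + 1 = 6.
  i=3: a_3=4, p_3 = 4*17 + 3 = 71, q_3 = 4*6 + 1 = 25.
q_3 = 25 > 15, so the last convergent with denominator <= 15 is p_2/q_2 = 17/6.
The closest fraction with denominator <= 15 is either p_2/q_2 or the intermediate fraction (k*p_2 + p_1)/(k*q_2 + q_1) with the largest k >= 1 whose denominator stays <= 15; these approach x as k grows, and every other convergent or intermediate fraction in range is farther away.
Largest k: floor((15 - q_1)/q_2) = floor((15 - 1)/6) = 2.
That gives (2*17 + 3)/(2*6 + 1) = 37/13.
Compare the errors: |x - 17/6| = |71*6 - 17*25|/(25*6) = 1/150, and |x - 37/13| = |71*13 - 37*25|/(25*13) = 2/325.
Cross-multiplying, 2*150 = 300 < 325 = 1*325, so 2/325 is smaller: the intermediate fraction 37/13 is closer to x than 17/6.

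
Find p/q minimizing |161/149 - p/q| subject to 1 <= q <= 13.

13/12

Expand x = 161/149 as a continued fraction with the Euclidean algorithm:
  161 = 1*149 + 12, so a_0 = 1.
  149 = 12*12 + 5, so a_1 = 12.
  12 = 2*5 + 2, so a_2 = 2.
  5 = 2*2 + 1, so a_3 = 2.
  2 = 2*1 + 0, so a_4 = 2.
so x = [1; 12, 2, 2, 2].
Convergents (p_i = a_i*p_{i-1} + p_{i-2}, q_i = a_i*q_{i-1} + q_{i-2} with p_{-2}=0, p_{-1}=1, q_{-2}=1, q_{-1}=0), until the denominator exceeds 13:
  i=0: a_0=1, p_0 = 1*1 + 0 = 1, q_0 = 1*0 + 1 = 1.
  i=1: a_1=12, p_1 = 12*1 + 1 = 13, q_1 = 12*1 + 0 = 12.
  i=2: a_2=2, p_2 = 2*13 + 1 = 27, q_2 = 2*12 + 1 = 25.
q_2 = 25 > 13, so the last convergent with denominator <= 13 is p_1/q_1 = 13/12.
The closest fraction with denominator <= 13 is either p_1/q_1 or the intermediate fraction (k*p_1 + p_0)/(k*q_1 + q_0) with the largest k >= 1 whose denominator stays <= 13; these approach x as k grows, and every other convergent or intermediate fraction in range is farther away.
Largest k: floor((13 - q_0)/q_1) = floor((13 - 1)/12) = 1.
That gives (1*13 + 1)/(1*12 + 1) = 14/13.
Compare the errors: |x - 13/12| = |161*12 - 13*149|/(149*12) = 5/1788, and |x - 14/13| = |161*13 - 14*149|/(149*13) = 7/1937.
Cross-multiplying, 5*1937 = 9685 < 12516 = 7*1788, so 5/1788 is smaller: the convergent 13/12 is closer to x than 14/13.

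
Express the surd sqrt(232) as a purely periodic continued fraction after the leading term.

[15; (4, 3, 7, 3, 4, 30)]

Write x_i = (sqrt(232) + m_i)/d_i with (m_0, d_0) = (0, 1). a_0 = floor(sqrt(232)) = 15, since 15^2 = 225 <= 232 < 256 = 16^2.
Iterate m_{i+1} = d_i*a_i - m_i, d_{i+1} = (232 - m_{i+1}^2)/d_i, a_{i+1} = floor((a_0 + m_{i+1})/d_{i+1}):
  m_1 = 1*15 - 0 = 15, d_1 = (232 - 15^2)/1 = 7/1 = 7, a_1 = floor((15 + 15)/7) = 4.
  m_2 = 7*4 - 15 = 13, d_2 = (232 - 13^2)/7 = 63/7 = 9, a_2 = floor((15 + 13)/9) = 3.
  m_3 = 9*3 - 13 = 14, d_3 = (232 - 14^2)/9 = 36/9 = 4, a_3 = floor((15 + 14)/4) = 7.
  m_4 = 4*7 - 14 = 14, d_4 = (232 - 14^2)/4 = 36/4 = 9, a_4 = floor((15 + 14)/9) = 3.
  m_5 = 9*3 - 14 = 13, d_5 = (232 - 13^2)/9 = 63/9 = 7, a_5 = floor((15 + 13)/7) = 4.
  m_6 = 7*4 - 13 = 15, d_6 = (232 - 15^2)/7 = 7/7 = 1, a_6 = floor((15 + 15)/1) = 30.
  m_7 = 1*30 - 15 = 15, d_7 = (232 - 15^2)/1 = 7/1 = 7: (m_7, d_7) = (m_1, d_1) = (15, 7), so from here the quotients repeat a_1, ..., a_6; the period length is 6.
Hence the expansion of sqrt(232) is a_0 = 15 followed by the repeating block 4, 3, 7, 3, 4, 30 (period 6).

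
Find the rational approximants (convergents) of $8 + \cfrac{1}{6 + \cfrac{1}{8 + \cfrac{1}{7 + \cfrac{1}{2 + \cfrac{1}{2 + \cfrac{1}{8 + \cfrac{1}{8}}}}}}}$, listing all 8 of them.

8/1, 49/6, 400/49, 2849/349, 6098/747, 15045/1843, 126458/15491, 1026709/125771

Using the convergent recurrence p_i = a_i*p_{i-1} + p_{i-2}, q_i = a_i*q_{i-1} + q_{i-2} with p_{-2}=0, p_{-1}=1, q_{-2}=1, q_{-1}=0:
  i=0: a_0=8, p_0 = 8*1 + 0 = 8, q_0 = 8*0 + 1 = 1.
  i=1: a_1=6, p_1 = 6*8 + 1 = 49, q_1 = 6*1 + 0 = 6.
  i=2: a_2=8, p_2 = 8*49 + 8 = 400, q_2 = 8*6 + 1 = 49.
  i=3: a_3=7, p_3 = 7*400 + 49 = 2849, q_3 = 7*49 + 6 = 349.
  i=4: a_4=2, p_4 = 2*2849 + 400 = 6098, q_4 = 2*349 + 49 = 747.
  i=5: a_5=2, p_5 = 2*6098 + 2849 = 15045, q_5 = 2*747 + 349 = 1843.
  i=6: a_6=8, p_6 = 8*15045 + 6098 = 126458, q_6 = 8*1843 + 747 = 15491.
  i=7: a_7=8, p_7 = 8*126458 + 15045 = 1026709, q_7 = 8*15491 + 1843 = 125771.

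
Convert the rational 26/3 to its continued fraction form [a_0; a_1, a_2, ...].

[8; 1, 2]

Run the Euclidean algorithm on 26 and 3; the successive quotients are the partial quotients a_0, a_1, ... (each step inverts the fractional part left over by the previous one):
  26 = 8*3 + 2, so a_0 = 8.
  3 = 1*2 + 1, so a_1 = 1.
  2 = 2*1 + 0, so a_2 = 2.
The remainder reaches 0 after 3 divisions, so the expansion has 3 partial quotients, read off in order.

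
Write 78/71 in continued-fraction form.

Run the Euclidean algorithm on 78 and 71; the successive quotients are the partial quotients a_0, a_1, ... (each step inverts the fractional part left over by the previous one):
  78 = 1*71 + 7, so a_0 = 1.
  71 = 10*7 + 1, so a_1 = 10.
  7 = 7*1 + 0, so a_2 = 7.
The remainder reaches 0 after 3 divisions, so the expansion has 3 partial quotients, read off in order.

[1; 10, 7]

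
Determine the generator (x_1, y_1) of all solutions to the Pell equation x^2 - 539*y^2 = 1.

(x, y) = (3970, 171)

First expand sqrt(539) as a continued fraction. With x_i = (sqrt(539) + m_i)/d_i and (m_0, d_0) = (0, 1): a_0 = floor(sqrt(539)) = 23, since 23^2 = 529 <= 539 < 576 = 24^2.
Iterate m_{i+1} = d_i*a_i - m_i, d_{i+1} = (539 - m_{i+1}^2)/d_i, a_{i+1} = floor((a_0 + m_{i+1})/d_{i+1}):
  m_1 = 1*23 - 0 = 23, d_1 = (539 - 23^2)/1 = 10/1 = 10, a_1 = floor((23 + 23)/10) = 4.
  m_2 = 10*4 - 23 = 17, d_2 = (539 - 17^2)/10 = 250/10 = 25, a_2 = floor((23 + 17)/25) = 1.
  m_3 = 25*1 - 17 = 8, d_3 = (539 - 8^2)/25 = 475/25 = 19, a_3 = floor((23 + 8)/19) = 1.
  m_4 = 19*1 - 8 = 11, d_4 = (539 - 11^2)/19 = 418/19 = 22, a_4 = floor((23 + 11)/22) = 1.
  m_5 = 22*1 - 11 = 11, d_5 = (539 - 11^2)/22 = 418/22 = 19, a_5 = floor((23 + 11)/19) = 1.
  m_6 = 19*1 - 11 = 8, d_6 = (539 - 8^2)/19 = 475/19 = 25, a_6 = floor((23 + 8)/25) = 1.
  m_7 = 25*1 - 8 = 17, d_7 = (539 - 17^2)/25 = 250/25 = 10, a_7 = floor((23 + 17)/10) = 4.
  m_8 = 10*4 - 17 = 23, d_8 = (539 - 23^2)/10 = 10/10 = 1, a_8 = floor((23 + 23)/1) = 46.
  m_9 = 1*46 - 23 = 23, d_9 = (539 - 23^2)/1 = 10/1 = 10: (m_9, d_9) = (m_1, d_1) = (23, 10), so from here the quotients repeat a_1, ..., a_8; the period length is 8.
So sqrt(539) = [23; (4, 1, 1, 1, 1, 1, 4, 46)] with period length k = 8.
k is even, so the fundamental solution of x^2 - 539y^2 = 1 is (p_{k-1}, q_{k-1}) = (p_7, q_7); compute convergents through index 7.
Convergents (p_i = a_i*p_{i-1} + p_{i-2}, q_i = a_i*q_{i-1} + q_{i-2} with p_{-2}=0, p_{-1}=1, q_{-2}=1, q_{-1}=0):
  i=0: a_0=23, p_0 = 23*1 + 0 = 23, q_0 = 23*0 + 1 = 1.
  i=1: a_1=4, p_1 = 4*23 + 1 = 93, q_1 = 4*1 + 0 = 4.
  i=2: a_2=1, p_2 = 1*93 + 23 = 116, q_2 = 1*4 + 1 = 5.
  i=3: a_3=1, p_3 = 1*116 + 93 = 209, q_3 = 1*5 + 4 = 9.
  i=4: a_4=1, p_4 = 1*209 + 116 = 325, q_4 = 1*9 + 5 = 14.
  i=5: a_5=1, p_5 = 1*325 + 209 = 534, q_5 = 1*14 + 9 = 23.
  i=6: a_6=1, p_6 = 1*534 + 325 = 859, q_6 = 1*23 + 14 = 37.
  i=7: a_7=4, p_7 = 4*859 + 534 = 3970, q_7 = 4*37 + 23 = 171.
Check: 3970^2 - 539*171^2 = 15760900 - 15760899 = 1, so (x, y) = (3970, 171) solves the equation, and by the theorem it is the least positive solution.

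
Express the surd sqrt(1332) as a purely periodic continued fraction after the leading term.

[36; (2, 72)]

Write x_i = (sqrt(1332) + m_i)/d_i with (m_0, d_0) = (0, 1). a_0 = floor(sqrt(1332)) = 36, since 36^2 = 1296 <= 1332 < 1369 = 37^2.
Iterate m_{i+1} = d_i*a_i - m_i, d_{i+1} = (1332 - m_{i+1}^2)/d_i, a_{i+1} = floor((a_0 + m_{i+1})/d_{i+1}):
  m_1 = 1*36 - 0 = 36, d_1 = (1332 - 36^2)/1 = 36/1 = 36, a_1 = floor((36 + 36)/36) = 2.
  m_2 = 36*2 - 36 = 36, d_2 = (1332 - 36^2)/36 = 36/36 = 1, a_2 = floor((36 + 36)/1) = 72.
  m_3 = 1*72 - 36 = 36, d_3 = (1332 - 36^2)/1 = 36/1 = 36: (m_3, d_3) = (m_1, d_1) = (36, 36), so from here the quotients repeat a_1, a_2; the period length is 2.
Hence the expansion of sqrt(1332) is a_0 = 36 followed by the repeating block 2, 72 (period 2).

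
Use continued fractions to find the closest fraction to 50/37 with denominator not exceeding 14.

19/14

Expand x = 50/37 as a continued fraction with the Euclidean algorithm:
  50 = 1*37 + 13, so a_0 = 1.
  37 = 2*13 + 11, so a_1 = 2.
  13 = 1*11 + 2, so a_2 = 1.
  11 = 5*2 + 1, so a_3 = 5.
  2 = 2*1 + 0, so a_4 = 2.
so x = [1; 2, 1, 5, 2].
Convergents (p_i = a_i*p_{i-1} + p_{i-2}, q_i = a_i*q_{i-1} + q_{i-2} with p_{-2}=0, p_{-1}=1, q_{-2}=1, q_{-1}=0), until the denominator exceeds 14:
  i=0: a_0=1, p_0 = 1*1 + 0 = 1, q_0 = 1*0 + 1 = 1.
  i=1: a_1=2, p_1 = 2*1 + 1 = 3, q_1 = 2*1 + 0 = 2.
  i=2: a_2=1, p_2 = 1*3 + 1 = 4, q_2 = 1*2 + 1 = 3.
  i=3: a_3=5, p_3 = 5*4 + 3 = 23, q_3 = 5*3 + 2 = 17.
q_3 = 17 > 14, so the last convergent with denominator <= 14 is p_2/q_2 = 4/3.
The closest fraction with denominator <= 14 is either p_2/q_2 or the intermediate fraction (k*p_2 + p_1)/(k*q_2 + q_1) with the largest k >= 1 whose denominator stays <= 14; these approach x as k grows, and every other convergent or intermediate fraction in range is farther away.
Largest k: floor((14 - q_1)/q_2) = floor((14 - 2)/3) = 4.
That gives (4*4 + 3)/(4*3 + 2) = 19/14.
Compare the errors: |x - 4/3| = |50*3 - 4*37|/(37*3) = 2/111, and |x - 19/14| = |50*14 - 19*37|/(37*14) = 3/518.
Cross-multiplying, 3*111 = 333 < 1036 = 2*518, so 3/518 is smaller: the intermediate fraction 19/14 is closer to x than 4/3.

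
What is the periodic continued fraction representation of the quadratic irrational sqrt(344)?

Write x_i = (sqrt(344) + m_i)/d_i with (m_0, d_0) = (0, 1). a_0 = floor(sqrt(344)) = 18, since 18^2 = 324 <= 344 < 361 = 19^2.
Iterate m_{i+1} = d_i*a_i - m_i, d_{i+1} = (344 - m_{i+1}^2)/d_i, a_{i+1} = floor((a_0 + m_{i+1})/d_{i+1}):
  m_1 = 1*18 - 0 = 18, d_1 = (344 - 18^2)/1 = 20/1 = 20, a_1 = floor((18 + 18)/20) = 1.
  m_2 = 20*1 - 18 = 2, d_2 = (344 - 2^2)/20 = 340/20 = 17, a_2 = floor((18 + 2)/17) = 1.
  m_3 = 17*1 - 2 = 15, d_3 = (344 - 15^2)/17 = 119/17 = 7, a_3 = floor((18 + 15)/7) = 4.
  m_4 = 7*4 - 15 = 13, d_4 = (344 - 13^2)/7 = 175/7 = 25, a_4 = floor((18 + 13)/25) = 1.
  m_5 = 25*1 - 13 = 12, d_5 = (344 - 12^2)/25 = 200/25 = 8, a_5 = floor((18 + 12)/8) = 3.
  m_6 = 8*3 - 12 = 12, d_6 = (344 - 12^2)/8 = 200/8 = 25, a_6 = floor((18 + 12)/25) = 1.
  m_7 = 25*1 - 12 = 13, d_7 = (344 - 13^2)/25 = 175/25 = 7, a_7 = floor((18 + 13)/7) = 4.
  m_8 = 7*4 - 13 = 15, d_8 = (344 - 15^2)/7 = 119/7 = 17, a_8 = floor((18 + 15)/17) = 1.
  m_9 = 17*1 - 15 = 2, d_9 = (344 - 2^2)/17 = 340/17 = 20, a_9 = floor((18 + 2)/20) = 1.
  m_10 = 20*1 - 2 = 18, d_10 = (344 - 18^2)/20 = 20/20 = 1, a_10 = floor((18 + 18)/1) = 36.
  m_11 = 1*36 - 18 = 18, d_11 = (344 - 18^2)/1 = 20/1 = 20: (m_11, d_11) = (m_1, d_1) = (18, 20), so from here the quotients repeat a_1, ..., a_10; the period length is 10.
Hence the expansion of sqrt(344) is a_0 = 18 followed by the repeating block 1, 1, 4, 1, 3, 1, 4, 1, 1, 36 (period 10).

[18; (1, 1, 4, 1, 3, 1, 4, 1, 1, 36)]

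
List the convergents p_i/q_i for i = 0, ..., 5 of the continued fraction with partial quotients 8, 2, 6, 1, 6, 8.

8/1, 17/2, 110/13, 127/15, 872/103, 7103/839

Using the convergent recurrence p_i = a_i*p_{i-1} + p_{i-2}, q_i = a_i*q_{i-1} + q_{i-2} with p_{-2}=0, p_{-1}=1, q_{-2}=1, q_{-1}=0:
  i=0: a_0=8, p_0 = 8*1 + 0 = 8, q_0 = 8*0 + 1 = 1.
  i=1: a_1=2, p_1 = 2*8 + 1 = 17, q_1 = 2*1 + 0 = 2.
  i=2: a_2=6, p_2 = 6*17 + 8 = 110, q_2 = 6*2 + 1 = 13.
  i=3: a_3=1, p_3 = 1*110 + 17 = 127, q_3 = 1*13 + 2 = 15.
  i=4: a_4=6, p_4 = 6*127 + 110 = 872, q_4 = 6*15 + 13 = 103.
  i=5: a_5=8, p_5 = 8*872 + 127 = 7103, q_5 = 8*103 + 15 = 839.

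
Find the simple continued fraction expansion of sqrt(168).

Write x_i = (sqrt(168) + m_i)/d_i with (m_0, d_0) = (0, 1). a_0 = floor(sqrt(168)) = 12, since 12^2 = 144 <= 168 < 169 = 13^2.
Iterate m_{i+1} = d_i*a_i - m_i, d_{i+1} = (168 - m_{i+1}^2)/d_i, a_{i+1} = floor((a_0 + m_{i+1})/d_{i+1}):
  m_1 = 1*12 - 0 = 12, d_1 = (168 - 12^2)/1 = 24/1 = 24, a_1 = floor((12 + 12)/24) = 1.
  m_2 = 24*1 - 12 = 12, d_2 = (168 - 12^2)/24 = 24/24 = 1, a_2 = floor((12 + 12)/1) = 24.
  m_3 = 1*24 - 12 = 12, d_3 = (168 - 12^2)/1 = 24/1 = 24: (m_3, d_3) = (m_1, d_1) = (12, 24), so from here the quotients repeat a_1, a_2; the period length is 2.
Hence the expansion of sqrt(168) is a_0 = 12 followed by the repeating block 1, 24 (period 2).

[12; (1, 24)]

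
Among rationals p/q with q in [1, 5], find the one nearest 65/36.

9/5

Expand x = 65/36 as a continued fraction with the Euclidean algorithm:
  65 = 1*36 + 29, so a_0 = 1.
  36 = 1*29 + 7, so a_1 = 1.
  29 = 4*7 + 1, so a_2 = 4.
  7 = 7*1 + 0, so a_3 = 7.
so x = [1; 1, 4, 7].
Convergents (p_i = a_i*p_{i-1} + p_{i-2}, q_i = a_i*q_{i-1} + q_{i-2} with p_{-2}=0, p_{-1}=1, q_{-2}=1, q_{-1}=0), until the denominator exceeds 5:
  i=0: a_0=1, p_0 = 1*1 + 0 = 1, q_0 = 1*0 + 1 = 1.
  i=1: a_1=1, p_1 = 1*1 + 1 = 2, q_1 = 1*1 + 0 = 1.
  i=2: a_2=4, p_2 = 4*2 + 1 = 9, q_2 = 4*1 + 1 = 5.
  i=3: a_3=7, p_3 = 7*9 + 2 = 65, q_3 = 7*5 + 1 = 36.
q_3 = 36 > 5, so the last convergent with denominator <= 5 is p_2/q_2 = 9/5.
The closest fraction with denominator <= 5 is either p_2/q_2 or the intermediate fraction (k*p_2 + p_1)/(k*q_2 + q_1) with the largest k >= 1 whose denominator stays <= 5; these approach x as k grows, and every other convergent or intermediate fraction in range is farther away.
Largest k: floor((5 - q_1)/q_2) = floor((5 - 1)/5) = 0.
Since k = 0, no intermediate fraction beyond p_2/q_2 has denominator <= 5, so the convergent 9/5 is the closest (its error is |65*5 - 9*36|/(36*5) = 1/180).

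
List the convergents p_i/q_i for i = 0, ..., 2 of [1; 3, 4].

Using the convergent recurrence p_i = a_i*p_{i-1} + p_{i-2}, q_i = a_i*q_{i-1} + q_{i-2} with p_{-2}=0, p_{-1}=1, q_{-2}=1, q_{-1}=0:
  i=0: a_0=1, p_0 = 1*1 + 0 = 1, q_0 = 1*0 + 1 = 1.
  i=1: a_1=3, p_1 = 3*1 + 1 = 4, q_1 = 3*1 + 0 = 3.
  i=2: a_2=4, p_2 = 4*4 + 1 = 17, q_2 = 4*3 + 1 = 13.

1/1, 4/3, 17/13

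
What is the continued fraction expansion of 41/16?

[2; 1, 1, 3, 2]

Run the Euclidean algorithm on 41 and 16; the successive quotients are the partial quotients a_0, a_1, ... (each step inverts the fractional part left over by the previous one):
  41 = 2*16 + 9, so a_0 = 2.
  16 = 1*9 + 7, so a_1 = 1.
  9 = 1*7 + 2, so a_2 = 1.
  7 = 3*2 + 1, so a_3 = 3.
  2 = 2*1 + 0, so a_4 = 2.
The remainder reaches 0 after 5 divisions, so the expansion has 5 partial quotients, read off in order.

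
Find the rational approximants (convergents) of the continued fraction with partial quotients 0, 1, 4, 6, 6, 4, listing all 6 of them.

0/1, 1/1, 4/5, 25/31, 154/191, 641/795

Using the convergent recurrence p_i = a_i*p_{i-1} + p_{i-2}, q_i = a_i*q_{i-1} + q_{i-2} with p_{-2}=0, p_{-1}=1, q_{-2}=1, q_{-1}=0:
  i=0: a_0=0, p_0 = 0*1 + 0 = 0, q_0 = 0*0 + 1 = 1.
  i=1: a_1=1, p_1 = 1*0 + 1 = 1, q_1 = 1*1 + 0 = 1.
  i=2: a_2=4, p_2 = 4*1 + 0 = 4, q_2 = 4*1 + 1 = 5.
  i=3: a_3=6, p_3 = 6*4 + 1 = 25, q_3 = 6*5 + 1 = 31.
  i=4: a_4=6, p_4 = 6*25 + 4 = 154, q_4 = 6*31 + 5 = 191.
  i=5: a_5=4, p_5 = 4*154 + 25 = 641, q_5 = 4*191 + 31 = 795.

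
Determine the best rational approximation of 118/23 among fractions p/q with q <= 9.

41/8

Expand x = 118/23 as a continued fraction with the Euclidean algorithm:
  118 = 5*23 + 3, so a_0 = 5.
  23 = 7*3 + 2, so a_1 = 7.
  3 = 1*2 + 1, so a_2 = 1.
  2 = 2*1 + 0, so a_3 = 2.
so x = [5; 7, 1, 2].
Convergents (p_i = a_i*p_{i-1} + p_{i-2}, q_i = a_i*q_{i-1} + q_{i-2} with p_{-2}=0, p_{-1}=1, q_{-2}=1, q_{-1}=0), until the denominator exceeds 9:
  i=0: a_0=5, p_0 = 5*1 + 0 = 5, q_0 = 5*0 + 1 = 1.
  i=1: a_1=7, p_1 = 7*5 + 1 = 36, q_1 = 7*1 + 0 = 7.
  i=2: a_2=1, p_2 = 1*36 + 5 = 41, q_2 = 1*7 + 1 = 8.
  i=3: a_3=2, p_3 = 2*41 + 36 = 118, q_3 = 2*8 + 7 = 23.
q_3 = 23 > 9, so the last convergent with denominator <= 9 is p_2/q_2 = 41/8.
The closest fraction with denominator <= 9 is either p_2/q_2 or the intermediate fraction (k*p_2 + p_1)/(k*q_2 + q_1) with the largest k >= 1 whose denominator stays <= 9; these approach x as k grows, and every other convergent or intermediate fraction in range is farther away.
Largest k: floor((9 - q_1)/q_2) = floor((9 - 7)/8) = 0.
Since k = 0, no intermediate fraction beyond p_2/q_2 has denominator <= 9, so the convergent 41/8 is the closest (its error is |118*8 - 41*23|/(23*8) = 1/184).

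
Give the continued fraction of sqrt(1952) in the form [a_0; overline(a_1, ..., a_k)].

[44; overline(5, 1, 1, 21, 1, 1, 5, 88)]

Write x_i = (sqrt(1952) + m_i)/d_i with (m_0, d_0) = (0, 1). a_0 = floor(sqrt(1952)) = 44, since 44^2 = 1936 <= 1952 < 2025 = 45^2.
Iterate m_{i+1} = d_i*a_i - m_i, d_{i+1} = (1952 - m_{i+1}^2)/d_i, a_{i+1} = floor((a_0 + m_{i+1})/d_{i+1}):
  m_1 = 1*44 - 0 = 44, d_1 = (1952 - 44^2)/1 = 16/1 = 16, a_1 = floor((44 + 44)/16) = 5.
  m_2 = 16*5 - 44 = 36, d_2 = (1952 - 36^2)/16 = 656/16 = 41, a_2 = floor((44 + 36)/41) = 1.
  m_3 = 41*1 - 36 = 5, d_3 = (1952 - 5^2)/41 = 1927/41 = 47, a_3 = floor((44 + 5)/47) = 1.
  m_4 = 47*1 - 5 = 42, d_4 = (1952 - 42^2)/47 = 188/47 = 4, a_4 = floor((44 + 42)/4) = 21.
  m_5 = 4*21 - 42 = 42, d_5 = (1952 - 42^2)/4 = 188/4 = 47, a_5 = floor((44 + 42)/47) = 1.
  m_6 = 47*1 - 42 = 5, d_6 = (1952 - 5^2)/47 = 1927/47 = 41, a_6 = floor((44 + 5)/41) = 1.
  m_7 = 41*1 - 5 = 36, d_7 = (1952 - 36^2)/41 = 656/41 = 16, a_7 = floor((44 + 36)/16) = 5.
  m_8 = 16*5 - 36 = 44, d_8 = (1952 - 44^2)/16 = 16/16 = 1, a_8 = floor((44 + 44)/1) = 88.
  m_9 = 1*88 - 44 = 44, d_9 = (1952 - 44^2)/1 = 16/1 = 16: (m_9, d_9) = (m_1, d_1) = (44, 16), so from here the quotients repeat a_1, ..., a_8; the period length is 8.
Hence the expansion of sqrt(1952) is a_0 = 44 followed by the repeating block 5, 1, 1, 21, 1, 1, 5, 88 (period 8).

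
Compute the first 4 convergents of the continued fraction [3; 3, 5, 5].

Using the convergent recurrence p_i = a_i*p_{i-1} + p_{i-2}, q_i = a_i*q_{i-1} + q_{i-2} with p_{-2}=0, p_{-1}=1, q_{-2}=1, q_{-1}=0:
  i=0: a_0=3, p_0 = 3*1 + 0 = 3, q_0 = 3*0 + 1 = 1.
  i=1: a_1=3, p_1 = 3*3 + 1 = 10, q_1 = 3*1 + 0 = 3.
  i=2: a_2=5, p_2 = 5*10 + 3 = 53, q_2 = 5*3 + 1 = 16.
  i=3: a_3=5, p_3 = 5*53 + 10 = 275, q_3 = 5*16 + 3 = 83.

3/1, 10/3, 53/16, 275/83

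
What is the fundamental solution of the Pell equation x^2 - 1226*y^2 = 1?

(x, y) = (2451, 70)

First expand sqrt(1226) as a continued fraction. With x_i = (sqrt(1226) + m_i)/d_i and (m_0, d_0) = (0, 1): a_0 = floor(sqrt(1226)) = 35, since 35^2 = 1225 <= 1226 < 1296 = 36^2.
Iterate m_{i+1} = d_i*a_i - m_i, d_{i+1} = (1226 - m_{i+1}^2)/d_i, a_{i+1} = floor((a_0 + m_{i+1})/d_{i+1}):
  m_1 = 1*35 - 0 = 35, d_1 = (1226 - 35^2)/1 = 1/1 = 1, a_1 = floor((35 + 35)/1) = 70.
  m_2 = 1*70 - 35 = 35, d_2 = (1226 - 35^2)/1 = 1/1 = 1: (m_2, d_2) = (m_1, d_1) = (35, 1), so from here the quotient a_1 repeats; the period length is 1.
So sqrt(1226) = [35; (70)] with period length k = 1.
k is odd, so (p_{k-1}, q_{k-1}) only solves x^2 - 1226y^2 = -1 and the fundamental solution of x^2 - 1226y^2 = 1 is (p_{2k-1}, q_{2k-1}) = (p_1, q_1); compute convergents through index 1, running through the period twice.
Convergents (p_i = a_i*p_{i-1} + p_{i-2}, q_i = a_i*q_{i-1} + q_{i-2} with p_{-2}=0, p_{-1}=1, q_{-2}=1, q_{-1}=0):
  i=0: a_0=35, p_0 = 35*1 + 0 = 35, q_0 = 35*0 + 1 = 1.
  i=1: a_1=70, p_1 = 70*35 + 1 = 2451, q_1 = 70*1 + 0 = 70.
Indeed p_0^2 - 1226*q_0^2 = 1225 - 1226 = -1, not +1.
Check: 2451^2 - 1226*70^2 = 6007401 - 6007400 = 1, so (x, y) = (2451, 70) solves the equation, and by the theorem it is the least positive solution.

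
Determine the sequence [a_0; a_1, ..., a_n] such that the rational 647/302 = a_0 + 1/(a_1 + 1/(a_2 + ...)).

[2; 7, 43]

Run the Euclidean algorithm on 647 and 302; the successive quotients are the partial quotients a_0, a_1, ... (each step inverts the fractional part left over by the previous one):
  647 = 2*302 + 43, so a_0 = 2.
  302 = 7*43 + 1, so a_1 = 7.
  43 = 43*1 + 0, so a_2 = 43.
The remainder reaches 0 after 3 divisions, so the expansion has 3 partial quotients, read off in order.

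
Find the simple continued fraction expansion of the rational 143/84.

Run the Euclidean algorithm on 143 and 84; the successive quotients are the partial quotients a_0, a_1, ... (each step inverts the fractional part left over by the previous one):
  143 = 1*84 + 59, so a_0 = 1.
  84 = 1*59 + 25, so a_1 = 1.
  59 = 2*25 + 9, so a_2 = 2.
  25 = 2*9 + 7, so a_3 = 2.
  9 = 1*7 + 2, so a_4 = 1.
  7 = 3*2 + 1, so a_5 = 3.
  2 = 2*1 + 0, so a_6 = 2.
The remainder reaches 0 after 7 divisions, so the expansion has 7 partial quotients, read off in order.

[1; 1, 2, 2, 1, 3, 2]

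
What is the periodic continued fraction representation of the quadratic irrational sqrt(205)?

Write x_i = (sqrt(205) + m_i)/d_i with (m_0, d_0) = (0, 1). a_0 = floor(sqrt(205)) = 14, since 14^2 = 196 <= 205 < 225 = 15^2.
Iterate m_{i+1} = d_i*a_i - m_i, d_{i+1} = (205 - m_{i+1}^2)/d_i, a_{i+1} = floor((a_0 + m_{i+1})/d_{i+1}):
  m_1 = 1*14 - 0 = 14, d_1 = (205 - 14^2)/1 = 9/1 = 9, a_1 = floor((14 + 14)/9) = 3.
  m_2 = 9*3 - 14 = 13, d_2 = (205 - 13^2)/9 = 36/9 = 4, a_2 = floor((14 + 13)/4) = 6.
  m_3 = 4*6 - 13 = 11, d_3 = (205 - 11^2)/4 = 84/4 = 21, a_3 = floor((14 + 11)/21) = 1.
  m_4 = 21*1 - 11 = 10, d_4 = (205 - 10^2)/21 = 105/21 = 5, a_4 = floor((14 + 10)/5) = 4.
  m_5 = 5*4 - 10 = 10, d_5 = (205 - 10^2)/5 = 105/5 = 21, a_5 = floor((14 + 10)/21) = 1.
  m_6 = 21*1 - 10 = 11, d_6 = (205 - 11^2)/21 = 84/21 = 4, a_6 = floor((14 + 11)/4) = 6.
  m_7 = 4*6 - 11 = 13, d_7 = (205 - 13^2)/4 = 36/4 = 9, a_7 = floor((14 + 13)/9) = 3.
  m_8 = 9*3 - 13 = 14, d_8 = (205 - 14^2)/9 = 9/9 = 1, a_8 = floor((14 + 14)/1) = 28.
  m_9 = 1*28 - 14 = 14, d_9 = (205 - 14^2)/1 = 9/1 = 9: (m_9, d_9) = (m_1, d_1) = (14, 9), so from here the quotients repeat a_1, ..., a_8; the period length is 8.
Hence the expansion of sqrt(205) is a_0 = 14 followed by the repeating block 3, 6, 1, 4, 1, 6, 3, 28 (period 8).

[14; (3, 6, 1, 4, 1, 6, 3, 28)]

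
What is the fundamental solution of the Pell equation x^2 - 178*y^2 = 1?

First expand sqrt(178) as a continued fraction. With x_i = (sqrt(178) + m_i)/d_i and (m_0, d_0) = (0, 1): a_0 = floor(sqrt(178)) = 13, since 13^2 = 169 <= 178 < 196 = 14^2.
Iterate m_{i+1} = d_i*a_i - m_i, d_{i+1} = (178 - m_{i+1}^2)/d_i, a_{i+1} = floor((a_0 + m_{i+1})/d_{i+1}):
  m_1 = 1*13 - 0 = 13, d_1 = (178 - 13^2)/1 = 9/1 = 9, a_1 = floor((13 + 13)/9) = 2.
  m_2 = 9*2 - 13 = 5, d_2 = (178 - 5^2)/9 = 153/9 = 17, a_2 = floor((13 + 5)/17) = 1.
  m_3 = 17*1 - 5 = 12, d_3 = (178 - 12^2)/17 = 34/17 = 2, a_3 = floor((13 + 12)/2) = 12.
  m_4 = 2*12 - 12 = 12, d_4 = (178 - 12^2)/2 = 34/2 = 17, a_4 = floor((13 + 12)/17) = 1.
  m_5 = 17*1 - 12 = 5, d_5 = (178 - 5^2)/17 = 153/17 = 9, a_5 = floor((13 + 5)/9) = 2.
  m_6 = 9*2 - 5 = 13, d_6 = (178 - 13^2)/9 = 9/9 = 1, a_6 = floor((13 + 13)/1) = 26.
  m_7 = 1*26 - 13 = 13, d_7 = (178 - 13^2)/1 = 9/1 = 9: (m_7, d_7) = (m_1, d_1) = (13, 9), so from here the quotients repeat a_1, ..., a_6; the period length is 6.
So sqrt(178) = [13; (2, 1, 12, 1, 2, 26)] with period length k = 6.
k is even, so the fundamental solution of x^2 - 178y^2 = 1 is (p_{k-1}, q_{k-1}) = (p_5, q_5); compute convergents through index 5.
Convergents (p_i = a_i*p_{i-1} + p_{i-2}, q_i = a_i*q_{i-1} + q_{i-2} with p_{-2}=0, p_{-1}=1, q_{-2}=1, q_{-1}=0):
  i=0: a_0=13, p_0 = 13*1 + 0 = 13, q_0 = 13*0 + 1 = 1.
  i=1: a_1=2, p_1 = 2*13 + 1 = 27, q_1 = 2*1 + 0 = 2.
  i=2: a_2=1, p_2 = 1*27 + 13 = 40, q_2 = 1*2 + 1 = 3.
  i=3: a_3=12, p_3 = 12*40 + 27 = 507, q_3 = 12*3 + 2 = 38.
  i=4: a_4=1, p_4 = 1*507 + 40 = 547, q_4 = 1*38 + 3 = 41.
  i=5: a_5=2, p_5 = 2*547 + 507 = 1601, q_5 = 2*41 + 38 = 120.
Check: 1601^2 - 178*120^2 = 2563201 - 2563200 = 1, so (x, y) = (1601, 120) solves the equation, and by the theorem it is the least positive solution.

(x, y) = (1601, 120)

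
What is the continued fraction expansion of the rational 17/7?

Run the Euclidean algorithm on 17 and 7; the successive quotients are the partial quotients a_0, a_1, ... (each step inverts the fractional part left over by the previous one):
  17 = 2*7 + 3, so a_0 = 2.
  7 = 2*3 + 1, so a_1 = 2.
  3 = 3*1 + 0, so a_2 = 3.
The remainder reaches 0 after 3 divisions, so the expansion has 3 partial quotients, read off in order.

[2; 2, 3]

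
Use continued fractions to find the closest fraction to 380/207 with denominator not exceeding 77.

Expand x = 380/207 as a continued fraction with the Euclidean algorithm:
  380 = 1*207 + 173, so a_0 = 1.
  207 = 1*173 + 34, so a_1 = 1.
  173 = 5*34 + 3, so a_2 = 5.
  34 = 11*3 + 1, so a_3 = 11.
  3 = 3*1 + 0, so a_4 = 3.
so x = [1; 1, 5, 11, 3].
Convergents (p_i = a_i*p_{i-1} + p_{i-2}, q_i = a_i*q_{i-1} + q_{i-2} with p_{-2}=0, p_{-1}=1, q_{-2}=1, q_{-1}=0), until the denominator exceeds 77:
  i=0: a_0=1, p_0 = 1*1 + 0 = 1, q_0 = 1*0 + 1 = 1.
  i=1: a_1=1, p_1 = 1*1 + 1 = 2, q_1 = 1*1 + 0 = 1.
  i=2: a_2=5, p_2 = 5*2 + 1 = 11, q_2 = 5*1 + 1 = 6.
  i=3: a_3=11, p_3 = 11*11 + 2 = 123, q_3 = 11*6 + 1 = 67.
  i=4: a_4=3, p_4 = 3*123 + 11 = 380, q_4 = 3*67 + 6 = 207.
q_4 = 207 > 77, so the last convergent with denominator <= 77 is p_3/q_3 = 123/67.
The closest fraction with denominator <= 77 is either p_3/q_3 or the intermediate fraction (k*p_3 + p_2)/(k*q_3 + q_2) with the largest k >= 1 whose denominator stays <= 77; these approach x as k grows, and every other convergent or intermediate fraction in range is farther away.
Largest k: floor((77 - q_2)/q_3) = floor((77 - 6)/67) = 1.
That gives (1*123 + 11)/(1*67 + 6) = 134/73.
Compare the errors: |x - 123/67| = |380*67 - 123*207|/(207*67) = 1/13869, and |x - 134/73| = |380*73 - 134*207|/(207*73) = 2/15111.
Cross-multiplying, 1*15111 = 15111 < 27738 = 2*13869, so 1/13869 is smaller: the convergent 123/67 is closer to x than 134/73.

123/67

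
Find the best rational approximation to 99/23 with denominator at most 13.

56/13

Expand x = 99/23 as a continued fraction with the Euclidean algorithm:
  99 = 4*23 + 7, so a_0 = 4.
  23 = 3*7 + 2, so a_1 = 3.
  7 = 3*2 + 1, so a_2 = 3.
  2 = 2*1 + 0, so a_3 = 2.
so x = [4; 3, 3, 2].
Convergents (p_i = a_i*p_{i-1} + p_{i-2}, q_i = a_i*q_{i-1} + q_{i-2} with p_{-2}=0, p_{-1}=1, q_{-2}=1, q_{-1}=0), until the denominator exceeds 13:
  i=0: a_0=4, p_0 = 4*1 + 0 = 4, q_0 = 4*0 + 1 = 1.
  i=1: a_1=3, p_1 = 3*4 + 1 = 13, q_1 = 3*1 + 0 = 3.
  i=2: a_2=3, p_2 = 3*13 + 4 = 43, q_2 = 3*3 + 1 = 10.
  i=3: a_3=2, p_3 = 2*43 + 13 = 99, q_3 = 2*10 + 3 = 23.
q_3 = 23 > 13, so the last convergent with denominator <= 13 is p_2/q_2 = 43/10.
The closest fraction with denominator <= 13 is either p_2/q_2 or the intermediate fraction (k*p_2 + p_1)/(k*q_2 + q_1) with the largest k >= 1 whose denominator stays <= 13; these approach x as k grows, and every other convergent or intermediate fraction in range is farther away.
Largest k: floor((13 - q_1)/q_2) = floor((13 - 3)/10) = 1.
That gives (1*43 + 13)/(1*10 + 3) = 56/13.
Compare the errors: |x - 43/10| = |99*10 - 43*23|/(23*10) = 1/230, and |x - 56/13| = |99*13 - 56*23|/(23*13) = 1/299.
Cross-multiplying, 1*230 = 230 < 299 = 1*299, so 1/299 is smaller: the intermediate fraction 56/13 is closer to x than 43/10.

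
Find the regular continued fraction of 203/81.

Run the Euclidean algorithm on 203 and 81; the successive quotients are the partial quotients a_0, a_1, ... (each step inverts the fractional part left over by the previous one):
  203 = 2*81 + 41, so a_0 = 2.
  81 = 1*41 + 40, so a_1 = 1.
  41 = 1*40 + 1, so a_2 = 1.
  40 = 40*1 + 0, so a_3 = 40.
The remainder reaches 0 after 4 divisions, so the expansion has 4 partial quotients, read off in order.

[2; 1, 1, 40]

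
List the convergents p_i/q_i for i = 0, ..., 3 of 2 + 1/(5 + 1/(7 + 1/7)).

Using the convergent recurrence p_i = a_i*p_{i-1} + p_{i-2}, q_i = a_i*q_{i-1} + q_{i-2} with p_{-2}=0, p_{-1}=1, q_{-2}=1, q_{-1}=0:
  i=0: a_0=2, p_0 = 2*1 + 0 = 2, q_0 = 2*0 + 1 = 1.
  i=1: a_1=5, p_1 = 5*2 + 1 = 11, q_1 = 5*1 + 0 = 5.
  i=2: a_2=7, p_2 = 7*11 + 2 = 79, q_2 = 7*5 + 1 = 36.
  i=3: a_3=7, p_3 = 7*79 + 11 = 564, q_3 = 7*36 + 5 = 257.

2/1, 11/5, 79/36, 564/257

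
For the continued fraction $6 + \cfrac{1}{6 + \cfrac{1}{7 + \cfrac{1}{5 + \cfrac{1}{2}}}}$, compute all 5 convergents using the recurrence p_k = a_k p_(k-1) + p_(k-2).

6/1, 37/6, 265/43, 1362/221, 2989/485

Using the convergent recurrence p_i = a_i*p_{i-1} + p_{i-2}, q_i = a_i*q_{i-1} + q_{i-2} with p_{-2}=0, p_{-1}=1, q_{-2}=1, q_{-1}=0:
  i=0: a_0=6, p_0 = 6*1 + 0 = 6, q_0 = 6*0 + 1 = 1.
  i=1: a_1=6, p_1 = 6*6 + 1 = 37, q_1 = 6*1 + 0 = 6.
  i=2: a_2=7, p_2 = 7*37 + 6 = 265, q_2 = 7*6 + 1 = 43.
  i=3: a_3=5, p_3 = 5*265 + 37 = 1362, q_3 = 5*43 + 6 = 221.
  i=4: a_4=2, p_4 = 2*1362 + 265 = 2989, q_4 = 2*221 + 43 = 485.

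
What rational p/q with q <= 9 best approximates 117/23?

Expand x = 117/23 as a continued fraction with the Euclidean algorithm:
  117 = 5*23 + 2, so a_0 = 5.
  23 = 11*2 + 1, so a_1 = 11.
  2 = 2*1 + 0, so a_2 = 2.
so x = [5; 11, 2].
Convergents (p_i = a_i*p_{i-1} + p_{i-2}, q_i = a_i*q_{i-1} + q_{i-2} with p_{-2}=0, p_{-1}=1, q_{-2}=1, q_{-1}=0), until the denominator exceeds 9:
  i=0: a_0=5, p_0 = 5*1 + 0 = 5, q_0 = 5*0 + 1 = 1.
  i=1: a_1=11, p_1 = 11*5 + 1 = 56, q_1 = 11*1 + 0 = 11.
q_1 = 11 > 9, so the last convergent with denominator <= 9 is p_0/q_0 = 5/1.
The closest fraction with denominator <= 9 is either p_0/q_0 or the intermediate fraction (k*p_0 + p_{-1})/(k*q_0 + q_{-1}) with the largest k >= 1 whose denominator stays <= 9; these approach x as k grows, and every other convergent or intermediate fraction in range is farther away.
Largest k: floor((9 - q_{-1})/q_0) = floor((9 - 0)/1) = 9 (using the seeds p_{-1} = 1, q_{-1} = 0).
That gives (9*5 + 1)/(9*1 + 0) = 46/9.
Compare the errors: |x - 5/1| = |117*1 - 5*23|/(23*1) = 2/23, and |x - 46/9| = |117*9 - 46*23|/(23*9) = 5/207.
Cross-multiplying, 5*23 = 115 < 414 = 2*207, so 5/207 is smaller: the intermediate fraction 46/9 is closer to x than 5/1.

46/9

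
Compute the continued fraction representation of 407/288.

Run the Euclidean algorithm on 407 and 288; the successive quotients are the partial quotients a_0, a_1, ... (each step inverts the fractional part left over by the previous one):
  407 = 1*288 + 119, so a_0 = 1.
  288 = 2*119 + 50, so a_1 = 2.
  119 = 2*50 + 19, so a_2 = 2.
  50 = 2*19 + 12, so a_3 = 2.
  19 = 1*12 + 7, so a_4 = 1.
  12 = 1*7 + 5, so a_5 = 1.
  7 = 1*5 + 2, so a_6 = 1.
  5 = 2*2 + 1, so a_7 = 2.
  2 = 2*1 + 0, so a_8 = 2.
The remainder reaches 0 after 9 divisions, so the expansion has 9 partial quotients, read off in order.

[1; 2, 2, 2, 1, 1, 1, 2, 2]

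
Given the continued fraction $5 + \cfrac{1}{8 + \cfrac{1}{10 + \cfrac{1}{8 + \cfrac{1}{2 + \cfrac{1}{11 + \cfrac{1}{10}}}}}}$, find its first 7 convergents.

5/1, 41/8, 415/81, 3361/656, 7137/1393, 81868/15979, 825817/161183

Using the convergent recurrence p_i = a_i*p_{i-1} + p_{i-2}, q_i = a_i*q_{i-1} + q_{i-2} with p_{-2}=0, p_{-1}=1, q_{-2}=1, q_{-1}=0:
  i=0: a_0=5, p_0 = 5*1 + 0 = 5, q_0 = 5*0 + 1 = 1.
  i=1: a_1=8, p_1 = 8*5 + 1 = 41, q_1 = 8*1 + 0 = 8.
  i=2: a_2=10, p_2 = 10*41 + 5 = 415, q_2 = 10*8 + 1 = 81.
  i=3: a_3=8, p_3 = 8*415 + 41 = 3361, q_3 = 8*81 + 8 = 656.
  i=4: a_4=2, p_4 = 2*3361 + 415 = 7137, q_4 = 2*656 + 81 = 1393.
  i=5: a_5=11, p_5 = 11*7137 + 3361 = 81868, q_5 = 11*1393 + 656 = 15979.
  i=6: a_6=10, p_6 = 10*81868 + 7137 = 825817, q_6 = 10*15979 + 1393 = 161183.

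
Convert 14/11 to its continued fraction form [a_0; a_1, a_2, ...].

[1; 3, 1, 2]

Run the Euclidean algorithm on 14 and 11; the successive quotients are the partial quotients a_0, a_1, ... (each step inverts the fractional part left over by the previous one):
  14 = 1*11 + 3, so a_0 = 1.
  11 = 3*3 + 2, so a_1 = 3.
  3 = 1*2 + 1, so a_2 = 1.
  2 = 2*1 + 0, so a_3 = 2.
The remainder reaches 0 after 4 divisions, so the expansion has 4 partial quotients, read off in order.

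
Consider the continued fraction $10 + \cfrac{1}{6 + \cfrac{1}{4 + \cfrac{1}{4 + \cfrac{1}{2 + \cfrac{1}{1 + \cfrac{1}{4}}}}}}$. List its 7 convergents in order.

10/1, 61/6, 254/25, 1077/106, 2408/237, 3485/343, 16348/1609

Using the convergent recurrence p_i = a_i*p_{i-1} + p_{i-2}, q_i = a_i*q_{i-1} + q_{i-2} with p_{-2}=0, p_{-1}=1, q_{-2}=1, q_{-1}=0:
  i=0: a_0=10, p_0 = 10*1 + 0 = 10, q_0 = 10*0 + 1 = 1.
  i=1: a_1=6, p_1 = 6*10 + 1 = 61, q_1 = 6*1 + 0 = 6.
  i=2: a_2=4, p_2 = 4*61 + 10 = 254, q_2 = 4*6 + 1 = 25.
  i=3: a_3=4, p_3 = 4*254 + 61 = 1077, q_3 = 4*25 + 6 = 106.
  i=4: a_4=2, p_4 = 2*1077 + 254 = 2408, q_4 = 2*106 + 25 = 237.
  i=5: a_5=1, p_5 = 1*2408 + 1077 = 3485, q_5 = 1*237 + 106 = 343.
  i=6: a_6=4, p_6 = 4*3485 + 2408 = 16348, q_6 = 4*343 + 237 = 1609.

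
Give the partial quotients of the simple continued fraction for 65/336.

[0; 5, 5, 1, 10]

Run the Euclidean algorithm on 65 and 336; the successive quotients are the partial quotients a_0, a_1, ... (each step inverts the fractional part left over by the previous one):
  65 = 0*336 + 65, so a_0 = 0.
  336 = 5*65 + 11, so a_1 = 5.
  65 = 5*11 + 10, so a_2 = 5.
  11 = 1*10 + 1, so a_3 = 1.
  10 = 10*1 + 0, so a_4 = 10.
The remainder reaches 0 after 5 divisions, so the expansion has 5 partial quotients, read off in order.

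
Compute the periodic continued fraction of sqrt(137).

Write x_i = (sqrt(137) + m_i)/d_i with (m_0, d_0) = (0, 1). a_0 = floor(sqrt(137)) = 11, since 11^2 = 121 <= 137 < 144 = 12^2.
Iterate m_{i+1} = d_i*a_i - m_i, d_{i+1} = (137 - m_{i+1}^2)/d_i, a_{i+1} = floor((a_0 + m_{i+1})/d_{i+1}):
  m_1 = 1*11 - 0 = 11, d_1 = (137 - 11^2)/1 = 16/1 = 16, a_1 = floor((11 + 11)/16) = 1.
  m_2 = 16*1 - 11 = 5, d_2 = (137 - 5^2)/16 = 112/16 = 7, a_2 = floor((11 + 5)/7) = 2.
  m_3 = 7*2 - 5 = 9, d_3 = (137 - 9^2)/7 = 56/7 = 8, a_3 = floor((11 + 9)/8) = 2.
  m_4 = 8*2 - 9 = 7, d_4 = (137 - 7^2)/8 = 88/8 = 11, a_4 = floor((11 + 7)/11) = 1.
  m_5 = 11*1 - 7 = 4, d_5 = (137 - 4^2)/11 = 121/11 = 11, a_5 = floor((11 + 4)/11) = 1.
  m_6 = 11*1 - 4 = 7, d_6 = (137 - 7^2)/11 = 88/11 = 8, a_6 = floor((11 + 7)/8) = 2.
  m_7 = 8*2 - 7 = 9, d_7 = (137 - 9^2)/8 = 56/8 = 7, a_7 = floor((11 + 9)/7) = 2.
  m_8 = 7*2 - 9 = 5, d_8 = (137 - 5^2)/7 = 112/7 = 16, a_8 = floor((11 + 5)/16) = 1.
  m_9 = 16*1 - 5 = 11, d_9 = (137 - 11^2)/16 = 16/16 = 1, a_9 = floor((11 + 11)/1) = 22.
  m_10 = 1*22 - 11 = 11, d_10 = (137 - 11^2)/1 = 16/1 = 16: (m_10, d_10) = (m_1, d_1) = (11, 16), so from here the quotients repeat a_1, ..., a_9; the period length is 9.
Hence the expansion of sqrt(137) is a_0 = 11 followed by the repeating block 1, 2, 2, 1, 1, 2, 2, 1, 22 (period 9).

[11; (1, 2, 2, 1, 1, 2, 2, 1, 22)]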